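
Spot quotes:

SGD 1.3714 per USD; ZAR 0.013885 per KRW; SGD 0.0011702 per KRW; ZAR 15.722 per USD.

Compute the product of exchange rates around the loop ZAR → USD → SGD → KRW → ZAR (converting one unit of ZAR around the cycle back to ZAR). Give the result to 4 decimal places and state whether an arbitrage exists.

Around ZAR → USD → SGD → KRW → ZAR: 1 ÷ 15.722 × 1.3714 ÷ 0.0011702 × 0.013885 = 1.035004
Product > 1; profitable direction is ZAR → USD → SGD → KRW → ZAR.

1.0350 (arbitrage exists)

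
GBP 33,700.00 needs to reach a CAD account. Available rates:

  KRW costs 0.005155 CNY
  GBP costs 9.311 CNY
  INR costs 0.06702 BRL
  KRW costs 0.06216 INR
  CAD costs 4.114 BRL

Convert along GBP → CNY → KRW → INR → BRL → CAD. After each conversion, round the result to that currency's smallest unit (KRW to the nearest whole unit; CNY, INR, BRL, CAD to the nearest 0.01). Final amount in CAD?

CAD 61,638.02

GBP 33,700.00 × 9.311 = CNY 313,780.70
CNY 313,780.70 ÷ 0.005155 = KRW 60,869,195
KRW 60,869,195 × 0.06216 = INR 3,783,629.16
INR 3,783,629.16 × 0.06702 = BRL 253,578.83
BRL 253,578.83 ÷ 4.114 = CAD 61,638.02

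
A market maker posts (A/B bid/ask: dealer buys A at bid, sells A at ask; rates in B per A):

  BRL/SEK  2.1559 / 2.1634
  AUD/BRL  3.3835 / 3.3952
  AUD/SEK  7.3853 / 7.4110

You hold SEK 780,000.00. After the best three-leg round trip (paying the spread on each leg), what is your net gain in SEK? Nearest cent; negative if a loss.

Best loop SEK → BRL → AUD → SEK:
SEK 780,000.00 ÷ 2.1634 (buy BRL at ask) = BRL 360,543.59
BRL 360,543.59 ÷ 3.3952 (buy AUD at ask) = AUD 106,192.15
AUD 106,192.15 × 7.3853 (sell AUD at bid) = SEK 784,260.89

Net profit: SEK 4,260.89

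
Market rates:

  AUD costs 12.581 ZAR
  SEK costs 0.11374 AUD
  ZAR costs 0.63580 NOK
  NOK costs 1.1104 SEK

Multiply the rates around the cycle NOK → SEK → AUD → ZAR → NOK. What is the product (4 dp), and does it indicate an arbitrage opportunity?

Around NOK → SEK → AUD → ZAR → NOK: 1 × 1.1104 × 0.11374 × 12.581 × 0.63580 = 1.010249
Product > 1; profitable direction is NOK → SEK → AUD → ZAR → NOK.

1.0102 (arbitrage exists)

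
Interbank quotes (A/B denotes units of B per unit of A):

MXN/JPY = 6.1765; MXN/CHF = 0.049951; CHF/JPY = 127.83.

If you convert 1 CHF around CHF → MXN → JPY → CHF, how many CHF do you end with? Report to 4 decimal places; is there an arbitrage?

Around CHF → MXN → JPY → CHF: 1 ÷ 0.049951 × 6.1765 ÷ 127.83 = 0.967310
Product < 1; profitable direction is CHF → JPY → MXN → CHF.

0.9673 (arbitrage exists)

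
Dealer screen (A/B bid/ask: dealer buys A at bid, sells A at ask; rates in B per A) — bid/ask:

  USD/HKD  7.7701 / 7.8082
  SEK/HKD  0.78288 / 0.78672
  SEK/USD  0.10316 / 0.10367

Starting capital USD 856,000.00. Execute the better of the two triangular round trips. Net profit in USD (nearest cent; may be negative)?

Best loop USD → HKD → SEK → USD:
USD 856,000.00 × 7.7701 (sell USD at bid) = HKD 6,651,205.60
HKD 6,651,205.60 ÷ 0.78672 (buy SEK at ask) = SEK 8,454,349.20
SEK 8,454,349.20 × 0.10316 (sell SEK at bid) = USD 872,150.66

Net profit: USD 16,150.66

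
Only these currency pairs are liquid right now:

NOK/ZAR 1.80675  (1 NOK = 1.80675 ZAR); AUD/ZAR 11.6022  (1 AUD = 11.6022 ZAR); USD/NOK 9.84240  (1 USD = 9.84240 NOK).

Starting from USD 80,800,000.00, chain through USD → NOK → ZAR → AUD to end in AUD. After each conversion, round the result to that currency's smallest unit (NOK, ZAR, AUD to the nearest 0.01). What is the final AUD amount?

AUD 123,842,607.52

USD 80,800,000.00 × 9.84240 = NOK 795,265,920.00
NOK 795,265,920.00 × 1.80675 = ZAR 1,436,846,700.96
ZAR 1,436,846,700.96 ÷ 11.6022 = AUD 123,842,607.52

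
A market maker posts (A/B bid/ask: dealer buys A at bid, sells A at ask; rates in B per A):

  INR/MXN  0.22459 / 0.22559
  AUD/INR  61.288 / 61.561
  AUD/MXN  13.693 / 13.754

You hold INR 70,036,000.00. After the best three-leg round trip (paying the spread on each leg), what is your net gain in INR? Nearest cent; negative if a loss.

Net profit: INR 54,341.91

Best loop INR → MXN → AUD → INR:
INR 70,036,000.00 × 0.22459 (sell INR at bid) = MXN 15,729,385.24
MXN 15,729,385.24 ÷ 13.754 (buy AUD at ask) = AUD 1,143,622.60
AUD 1,143,622.60 × 61.288 (sell AUD at bid) = INR 70,090,341.91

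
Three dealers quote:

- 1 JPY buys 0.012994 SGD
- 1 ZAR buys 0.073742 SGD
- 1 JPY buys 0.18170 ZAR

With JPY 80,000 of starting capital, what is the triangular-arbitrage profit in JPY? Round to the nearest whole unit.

Profitable loop is JPY → ZAR → SGD → JPY:
JPY 80,000 × 0.18170 = ZAR 14,536.00
ZAR 14,536.00 × 0.073742 = SGD 1,071.91
SGD 1,071.91 ÷ 0.012994 = JPY 82,493
Profit = JPY 82,493 − JPY 80,000

Profit: JPY 2,493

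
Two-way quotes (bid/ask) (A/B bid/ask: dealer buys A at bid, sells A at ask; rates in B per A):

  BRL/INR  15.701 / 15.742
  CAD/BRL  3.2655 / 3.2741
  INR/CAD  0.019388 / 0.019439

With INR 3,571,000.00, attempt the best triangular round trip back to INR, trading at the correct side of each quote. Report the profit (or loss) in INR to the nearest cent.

Best loop INR → BRL → CAD → INR:
INR 3,571,000.00 ÷ 15.742 (buy BRL at ask) = BRL 226,845.38
BRL 226,845.38 ÷ 3.2741 (buy CAD at ask) = CAD 69,284.81
CAD 69,284.81 ÷ 0.019439 (buy INR at ask) = INR 3,564,216.55

Net result: INR -6,783.45 (no profitable arbitrage after spreads)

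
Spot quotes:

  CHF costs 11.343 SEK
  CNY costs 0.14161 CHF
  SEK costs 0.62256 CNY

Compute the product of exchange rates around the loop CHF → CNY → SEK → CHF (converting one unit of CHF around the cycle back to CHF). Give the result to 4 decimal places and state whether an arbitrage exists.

Around CHF → CNY → SEK → CHF: 1 ÷ 0.14161 ÷ 0.62256 ÷ 11.343 = 0.999993
Product ≈ 1 (deviation 0.001%, within rounding noise).

1.0000 (no arbitrage)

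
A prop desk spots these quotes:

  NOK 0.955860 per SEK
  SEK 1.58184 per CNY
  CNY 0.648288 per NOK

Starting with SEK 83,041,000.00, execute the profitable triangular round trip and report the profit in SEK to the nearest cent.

Profit: SEK 1,675,449.55

Profitable loop is SEK → CNY → NOK → SEK:
SEK 83,041,000.00 ÷ 1.58184 = CNY 52,496,459.82
CNY 52,496,459.82 ÷ 0.648288 = NOK 80,977,065.47
NOK 80,977,065.47 ÷ 0.955860 = SEK 84,716,449.55
Profit = SEK 84,716,449.55 − SEK 83,041,000.00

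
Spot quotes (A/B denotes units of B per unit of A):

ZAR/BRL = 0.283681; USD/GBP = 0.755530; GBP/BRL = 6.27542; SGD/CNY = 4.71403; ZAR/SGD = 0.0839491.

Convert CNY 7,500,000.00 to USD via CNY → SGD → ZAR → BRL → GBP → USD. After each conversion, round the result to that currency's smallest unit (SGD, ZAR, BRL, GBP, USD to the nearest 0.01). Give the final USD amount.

CNY 7,500,000.00 ÷ 4.71403 = SGD 1,590,995.39
SGD 1,590,995.39 ÷ 0.0839491 = ZAR 18,951,905.26
ZAR 18,951,905.26 × 0.283681 = BRL 5,376,295.44
BRL 5,376,295.44 ÷ 6.27542 = GBP 856,722.81
GBP 856,722.81 ÷ 0.755530 = USD 1,133,936.19

USD 1,133,936.19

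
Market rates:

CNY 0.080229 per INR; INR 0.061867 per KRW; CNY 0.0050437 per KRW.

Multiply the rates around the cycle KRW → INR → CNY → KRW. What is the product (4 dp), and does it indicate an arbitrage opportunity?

0.9841 (arbitrage exists)

Around KRW → INR → CNY → KRW: 1 × 0.061867 × 0.080229 ÷ 0.0050437 = 0.984104
Product < 1; profitable direction is KRW → CNY → INR → KRW.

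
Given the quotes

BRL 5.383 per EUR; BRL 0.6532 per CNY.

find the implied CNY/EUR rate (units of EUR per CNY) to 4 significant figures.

1 CNY × 0.6532 = 0.6532 BRL
0.6532 BRL ÷ 5.383 = 0.121345 EUR

CNY/EUR = 0.1213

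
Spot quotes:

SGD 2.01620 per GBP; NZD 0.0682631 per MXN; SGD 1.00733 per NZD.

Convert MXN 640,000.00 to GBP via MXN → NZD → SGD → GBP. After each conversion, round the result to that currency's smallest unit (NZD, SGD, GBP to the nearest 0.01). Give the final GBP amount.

GBP 21,827.51

MXN 640,000.00 × 0.0682631 = NZD 43,688.38
NZD 43,688.38 × 1.00733 = SGD 44,008.62
SGD 44,008.62 ÷ 2.01620 = GBP 21,827.51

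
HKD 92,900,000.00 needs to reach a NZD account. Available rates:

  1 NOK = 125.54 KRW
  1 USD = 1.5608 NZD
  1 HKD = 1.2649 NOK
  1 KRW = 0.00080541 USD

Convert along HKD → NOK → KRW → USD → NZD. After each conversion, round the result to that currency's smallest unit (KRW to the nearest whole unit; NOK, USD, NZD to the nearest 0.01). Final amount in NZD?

HKD 92,900,000.00 × 1.2649 = NOK 117,509,210.00
NOK 117,509,210.00 × 125.54 = KRW 14,752,106,223
KRW 14,752,106,223 × 0.00080541 = USD 11,881,493.87
USD 11,881,493.87 × 1.5608 = NZD 18,544,635.63

NZD 18,544,635.63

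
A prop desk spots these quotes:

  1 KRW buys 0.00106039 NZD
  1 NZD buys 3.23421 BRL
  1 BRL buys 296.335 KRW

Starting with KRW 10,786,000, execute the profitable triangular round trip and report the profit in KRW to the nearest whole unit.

Profit: KRW 175,682

Profitable loop is KRW → NZD → BRL → KRW:
KRW 10,786,000 × 0.00106039 = NZD 11,437.37
NZD 11,437.37 × 3.23421 = BRL 36,990.85
BRL 36,990.85 × 296.335 = KRW 10,961,682
Profit = KRW 10,961,682 − KRW 10,786,000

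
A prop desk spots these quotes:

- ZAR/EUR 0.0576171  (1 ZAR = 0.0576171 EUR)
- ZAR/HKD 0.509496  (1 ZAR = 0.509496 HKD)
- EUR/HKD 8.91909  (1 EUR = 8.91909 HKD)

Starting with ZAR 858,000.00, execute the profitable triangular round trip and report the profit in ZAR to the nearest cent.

Profitable loop is ZAR → EUR → HKD → ZAR:
ZAR 858,000.00 × 0.0576171 = EUR 49,435.47
EUR 49,435.47 × 8.91909 = HKD 440,919.42
HKD 440,919.42 ÷ 0.509496 = ZAR 865,403.11
Profit = ZAR 865,403.11 − ZAR 858,000.00

Profit: ZAR 7,403.11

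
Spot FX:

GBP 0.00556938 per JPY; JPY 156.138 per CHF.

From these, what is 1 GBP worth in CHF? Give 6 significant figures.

1 GBP ÷ 0.00556938 = 179.553 JPY
179.553 JPY ÷ 156.138 = 1.14996 CHF

GBP/CHF = 1.14996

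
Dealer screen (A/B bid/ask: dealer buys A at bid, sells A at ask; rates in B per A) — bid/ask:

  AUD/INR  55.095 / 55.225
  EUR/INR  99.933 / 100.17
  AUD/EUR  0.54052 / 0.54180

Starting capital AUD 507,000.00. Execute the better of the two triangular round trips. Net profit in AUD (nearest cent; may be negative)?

Best loop AUD → INR → EUR → AUD:
AUD 507,000.00 × 55.095 (sell AUD at bid) = INR 27,933,165.00
INR 27,933,165.00 ÷ 100.17 (buy EUR at ask) = EUR 278,857.59
EUR 278,857.59 ÷ 0.54180 (buy AUD at ask) = AUD 514,687.32

Net profit: AUD 7,687.32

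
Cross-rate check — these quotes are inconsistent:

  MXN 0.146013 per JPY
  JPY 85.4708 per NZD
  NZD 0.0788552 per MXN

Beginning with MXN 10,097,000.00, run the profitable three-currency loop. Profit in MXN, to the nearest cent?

Profit: MXN 163,126.74

Profitable loop is MXN → JPY → NZD → MXN:
MXN 10,097,000.00 ÷ 0.146013 = JPY 69,151,377
JPY 69,151,377 ÷ 85.4708 = NZD 809,064.35
NZD 809,064.35 ÷ 0.0788552 = MXN 10,260,126.74
Profit = MXN 10,260,126.74 − MXN 10,097,000.00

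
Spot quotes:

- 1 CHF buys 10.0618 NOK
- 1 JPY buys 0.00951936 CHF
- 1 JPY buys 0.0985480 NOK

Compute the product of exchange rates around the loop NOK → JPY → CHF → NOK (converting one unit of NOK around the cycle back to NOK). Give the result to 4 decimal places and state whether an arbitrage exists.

0.9719 (arbitrage exists)

Around NOK → JPY → CHF → NOK: 1 ÷ 0.0985480 × 0.00951936 × 10.0618 = 0.971931
Product < 1; profitable direction is NOK → CHF → JPY → NOK.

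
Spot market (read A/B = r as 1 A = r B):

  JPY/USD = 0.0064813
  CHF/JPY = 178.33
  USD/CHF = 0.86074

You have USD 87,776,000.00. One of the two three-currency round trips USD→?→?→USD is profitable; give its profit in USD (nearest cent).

Profitable loop is USD → JPY → CHF → USD:
USD 87,776,000.00 ÷ 0.0064813 = JPY 13,542,962,060
JPY 13,542,962,060 ÷ 178.33 = CHF 75,943,262.83
CHF 75,943,262.83 ÷ 0.86074 = USD 88,230,200.56
Profit = USD 88,230,200.56 − USD 87,776,000.00

Profit: USD 454,200.56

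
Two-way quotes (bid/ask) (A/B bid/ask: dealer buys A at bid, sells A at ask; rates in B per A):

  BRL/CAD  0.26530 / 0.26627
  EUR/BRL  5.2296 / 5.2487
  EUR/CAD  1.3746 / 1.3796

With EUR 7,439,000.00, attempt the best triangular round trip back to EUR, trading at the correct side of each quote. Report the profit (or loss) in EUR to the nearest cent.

Net profit: EUR 42,128.16

Best loop EUR → BRL → CAD → EUR:
EUR 7,439,000.00 × 5.2296 (sell EUR at bid) = BRL 38,902,994.40
BRL 38,902,994.40 × 0.26530 (sell BRL at bid) = CAD 10,320,964.41
CAD 10,320,964.41 ÷ 1.3796 (buy EUR at ask) = EUR 7,481,128.16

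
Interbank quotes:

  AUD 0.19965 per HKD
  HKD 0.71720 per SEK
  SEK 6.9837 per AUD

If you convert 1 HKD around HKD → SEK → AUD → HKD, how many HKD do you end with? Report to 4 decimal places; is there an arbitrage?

1.0000 (no arbitrage)

Around HKD → SEK → AUD → HKD: 1 ÷ 0.71720 ÷ 6.9837 ÷ 0.19965 = 1.000011
Product ≈ 1 (deviation 0.001%, within rounding noise).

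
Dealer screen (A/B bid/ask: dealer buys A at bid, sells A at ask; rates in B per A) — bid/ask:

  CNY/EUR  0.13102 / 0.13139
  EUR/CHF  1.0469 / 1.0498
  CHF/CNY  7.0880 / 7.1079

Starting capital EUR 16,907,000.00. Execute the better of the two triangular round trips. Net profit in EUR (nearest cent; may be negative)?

Best loop EUR → CNY → CHF → EUR:
EUR 16,907,000.00 ÷ 0.13139 (buy CNY at ask) = CNY 128,677,981.58
CNY 128,677,981.58 ÷ 7.1079 (buy CHF at ask) = CHF 18,103,516.03
CHF 18,103,516.03 ÷ 1.0498 (buy EUR at ask) = EUR 17,244,728.55

Net profit: EUR 337,728.55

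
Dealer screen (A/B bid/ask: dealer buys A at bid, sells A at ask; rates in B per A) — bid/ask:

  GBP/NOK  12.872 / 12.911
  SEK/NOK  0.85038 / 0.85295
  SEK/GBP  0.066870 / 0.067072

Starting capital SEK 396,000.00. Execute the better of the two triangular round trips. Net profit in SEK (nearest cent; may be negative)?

Best loop SEK → GBP → NOK → SEK:
SEK 396,000.00 × 0.066870 (sell SEK at bid) = GBP 26,480.52
GBP 26,480.52 × 12.872 (sell GBP at bid) = NOK 340,857.25
NOK 340,857.25 ÷ 0.85295 (buy SEK at ask) = SEK 399,621.61

Net profit: SEK 3,621.61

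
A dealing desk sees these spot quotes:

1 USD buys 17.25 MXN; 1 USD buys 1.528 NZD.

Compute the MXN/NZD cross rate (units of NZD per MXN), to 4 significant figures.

MXN/NZD = 0.08858

1 MXN ÷ 17.25 = 0.057971 USD
0.057971 USD × 1.528 = 0.0885797 NZD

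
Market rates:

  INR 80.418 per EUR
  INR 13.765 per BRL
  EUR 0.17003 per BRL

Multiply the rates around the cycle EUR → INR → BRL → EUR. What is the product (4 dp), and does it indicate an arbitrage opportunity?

Around EUR → INR → BRL → EUR: 1 × 80.418 ÷ 13.765 × 0.17003 = 0.993351
Product < 1; profitable direction is EUR → BRL → INR → EUR.

0.9934 (arbitrage exists)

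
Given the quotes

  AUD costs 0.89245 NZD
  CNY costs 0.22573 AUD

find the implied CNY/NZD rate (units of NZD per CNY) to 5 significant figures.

1 CNY × 0.22573 = 0.22573 AUD
0.22573 AUD × 0.89245 = 0.201453 NZD

CNY/NZD = 0.20145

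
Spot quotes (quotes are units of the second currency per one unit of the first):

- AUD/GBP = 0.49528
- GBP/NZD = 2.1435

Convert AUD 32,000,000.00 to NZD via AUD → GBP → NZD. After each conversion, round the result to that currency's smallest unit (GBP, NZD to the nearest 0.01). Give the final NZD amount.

AUD 32,000,000.00 × 0.49528 = GBP 15,848,960.00
GBP 15,848,960.00 × 2.1435 = NZD 33,972,245.76

NZD 33,972,245.76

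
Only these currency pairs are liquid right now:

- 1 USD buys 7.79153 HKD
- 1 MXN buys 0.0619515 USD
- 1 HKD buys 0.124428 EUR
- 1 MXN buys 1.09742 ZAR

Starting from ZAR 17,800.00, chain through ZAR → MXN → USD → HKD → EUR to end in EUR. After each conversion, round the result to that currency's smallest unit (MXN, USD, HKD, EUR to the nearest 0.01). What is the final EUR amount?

EUR 974.18

ZAR 17,800.00 ÷ 1.09742 = MXN 16,219.86
MXN 16,219.86 × 0.0619515 = USD 1,004.84
USD 1,004.84 × 7.79153 = HKD 7,829.24
HKD 7,829.24 × 0.124428 = EUR 974.18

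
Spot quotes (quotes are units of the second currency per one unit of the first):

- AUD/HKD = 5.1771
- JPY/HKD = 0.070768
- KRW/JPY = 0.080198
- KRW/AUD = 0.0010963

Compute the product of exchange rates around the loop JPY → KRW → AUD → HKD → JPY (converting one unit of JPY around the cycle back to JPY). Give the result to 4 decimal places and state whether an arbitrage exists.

1.0000 (no arbitrage)

Around JPY → KRW → AUD → HKD → JPY: 1 ÷ 0.080198 × 0.0010963 × 5.1771 ÷ 0.070768 = 1.000036
Product ≈ 1 (deviation 0.004%, within rounding noise).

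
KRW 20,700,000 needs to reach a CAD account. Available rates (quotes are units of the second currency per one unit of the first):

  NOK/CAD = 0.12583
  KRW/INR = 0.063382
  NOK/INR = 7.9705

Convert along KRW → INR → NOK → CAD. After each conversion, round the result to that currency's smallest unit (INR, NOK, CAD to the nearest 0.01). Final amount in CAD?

CAD 20,712.61

KRW 20,700,000 × 0.063382 = INR 1,312,007.40
INR 1,312,007.40 ÷ 7.9705 = NOK 164,607.92
NOK 164,607.92 × 0.12583 = CAD 20,712.61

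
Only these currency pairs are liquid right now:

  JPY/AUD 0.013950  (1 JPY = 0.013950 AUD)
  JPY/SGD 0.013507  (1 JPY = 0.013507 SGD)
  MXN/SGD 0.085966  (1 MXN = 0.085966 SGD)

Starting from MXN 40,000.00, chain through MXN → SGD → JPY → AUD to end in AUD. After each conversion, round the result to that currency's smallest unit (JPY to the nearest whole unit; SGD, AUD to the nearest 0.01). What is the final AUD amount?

MXN 40,000.00 × 0.085966 = SGD 3,438.64
SGD 3,438.64 ÷ 0.013507 = JPY 254,582
JPY 254,582 × 0.013950 = AUD 3,551.42

AUD 3,551.42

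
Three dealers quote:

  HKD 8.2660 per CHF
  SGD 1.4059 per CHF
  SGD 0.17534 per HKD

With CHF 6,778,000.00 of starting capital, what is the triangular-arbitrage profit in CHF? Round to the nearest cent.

Profitable loop is CHF → HKD → SGD → CHF:
CHF 6,778,000.00 × 8.2660 = HKD 56,026,948.00
HKD 56,026,948.00 × 0.17534 = SGD 9,823,765.06
SGD 9,823,765.06 ÷ 1.4059 = CHF 6,987,527.61
Profit = CHF 6,987,527.61 − CHF 6,778,000.00

Profit: CHF 209,527.61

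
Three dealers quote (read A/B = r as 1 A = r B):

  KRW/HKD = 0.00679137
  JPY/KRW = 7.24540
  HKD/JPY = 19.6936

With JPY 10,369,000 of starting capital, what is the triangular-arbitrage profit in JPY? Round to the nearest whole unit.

Profit: JPY 331,203

Profitable loop is JPY → HKD → KRW → JPY:
JPY 10,369,000 ÷ 19.6936 = HKD 526,516.23
HKD 526,516.23 ÷ 0.00679137 = KRW 77,527,248
KRW 77,527,248 ÷ 7.24540 = JPY 10,700,203
Profit = JPY 10,700,203 − JPY 10,369,000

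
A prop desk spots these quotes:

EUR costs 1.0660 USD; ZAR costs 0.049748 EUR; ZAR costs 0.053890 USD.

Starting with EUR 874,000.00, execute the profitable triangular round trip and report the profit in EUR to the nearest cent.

Profitable loop is EUR → ZAR → USD → EUR:
EUR 874,000.00 ÷ 0.049748 = ZAR 17,568,545.47
ZAR 17,568,545.47 × 0.053890 = USD 946,768.92
USD 946,768.92 ÷ 1.0660 = EUR 888,150.95
Profit = EUR 888,150.95 − EUR 874,000.00

Profit: EUR 14,150.95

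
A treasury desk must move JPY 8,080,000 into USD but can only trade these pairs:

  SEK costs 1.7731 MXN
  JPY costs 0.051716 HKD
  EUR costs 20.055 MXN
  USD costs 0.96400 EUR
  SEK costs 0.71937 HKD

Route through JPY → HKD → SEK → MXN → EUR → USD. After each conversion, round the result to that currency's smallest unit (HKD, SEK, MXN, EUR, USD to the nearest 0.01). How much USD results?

JPY 8,080,000 × 0.051716 = HKD 417,865.28
HKD 417,865.28 ÷ 0.71937 = SEK 580,876.71
SEK 580,876.71 × 1.7731 = MXN 1,029,952.49
MXN 1,029,952.49 ÷ 20.055 = EUR 51,356.39
EUR 51,356.39 ÷ 0.96400 = USD 53,274.26

USD 53,274.26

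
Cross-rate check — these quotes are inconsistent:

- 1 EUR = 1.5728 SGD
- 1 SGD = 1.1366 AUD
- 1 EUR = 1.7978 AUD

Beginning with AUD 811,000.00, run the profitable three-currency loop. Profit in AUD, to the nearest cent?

Profit: AUD 4,607.25

Profitable loop is AUD → SGD → EUR → AUD:
AUD 811,000.00 ÷ 1.1366 = SGD 713,531.59
SGD 713,531.59 ÷ 1.5728 = EUR 453,669.62
EUR 453,669.62 × 1.7978 = AUD 815,607.25
Profit = AUD 815,607.25 − AUD 811,000.00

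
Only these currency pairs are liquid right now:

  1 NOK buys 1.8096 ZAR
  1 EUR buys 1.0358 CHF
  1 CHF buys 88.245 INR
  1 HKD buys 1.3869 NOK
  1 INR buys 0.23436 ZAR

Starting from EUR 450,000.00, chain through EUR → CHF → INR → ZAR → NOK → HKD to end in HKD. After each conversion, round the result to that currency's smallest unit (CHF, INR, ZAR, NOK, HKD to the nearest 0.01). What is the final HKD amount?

EUR 450,000.00 × 1.0358 = CHF 466,110.00
CHF 466,110.00 × 88.245 = INR 41,131,876.95
INR 41,131,876.95 × 0.23436 = ZAR 9,639,666.68
ZAR 9,639,666.68 ÷ 1.8096 = NOK 5,326,959.92
NOK 5,326,959.92 ÷ 1.3869 = HKD 3,840,911.33

HKD 3,840,911.33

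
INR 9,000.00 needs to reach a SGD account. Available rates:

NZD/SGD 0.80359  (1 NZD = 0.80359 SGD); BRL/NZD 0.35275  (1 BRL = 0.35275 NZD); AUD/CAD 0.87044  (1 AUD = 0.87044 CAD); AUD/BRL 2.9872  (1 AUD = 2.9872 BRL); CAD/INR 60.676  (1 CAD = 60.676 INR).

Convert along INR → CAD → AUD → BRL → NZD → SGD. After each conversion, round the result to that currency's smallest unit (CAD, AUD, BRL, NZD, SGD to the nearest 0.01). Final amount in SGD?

SGD 144.30

INR 9,000.00 ÷ 60.676 = CAD 148.33
CAD 148.33 ÷ 0.87044 = AUD 170.41
AUD 170.41 × 2.9872 = BRL 509.05
BRL 509.05 × 0.35275 = NZD 179.57
NZD 179.57 × 0.80359 = SGD 144.30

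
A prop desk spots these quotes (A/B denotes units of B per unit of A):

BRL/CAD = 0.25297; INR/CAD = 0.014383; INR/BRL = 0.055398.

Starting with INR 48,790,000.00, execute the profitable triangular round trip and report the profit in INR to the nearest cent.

Profit: INR 1,284,565.76

Profitable loop is INR → CAD → BRL → INR:
INR 48,790,000.00 × 0.014383 = CAD 701,746.57
CAD 701,746.57 ÷ 0.25297 = BRL 2,774,030.79
BRL 2,774,030.79 ÷ 0.055398 = INR 50,074,565.76
Profit = INR 50,074,565.76 − INR 48,790,000.00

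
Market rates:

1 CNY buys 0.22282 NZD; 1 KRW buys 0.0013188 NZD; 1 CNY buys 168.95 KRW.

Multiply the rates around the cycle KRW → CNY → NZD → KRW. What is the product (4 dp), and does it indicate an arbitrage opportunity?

1.0000 (no arbitrage)

Around KRW → CNY → NZD → KRW: 1 ÷ 168.95 × 0.22282 ÷ 0.0013188 = 1.000039
Product ≈ 1 (deviation 0.004%, within rounding noise).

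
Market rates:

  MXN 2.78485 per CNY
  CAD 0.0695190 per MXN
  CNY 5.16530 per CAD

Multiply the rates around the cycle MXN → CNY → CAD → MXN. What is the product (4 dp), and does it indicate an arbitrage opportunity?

1.0000 (no arbitrage)

Around MXN → CNY → CAD → MXN: 1 ÷ 2.78485 ÷ 5.16530 ÷ 0.0695190 = 0.999998
Product ≈ 1 (deviation 0.000%, within rounding noise).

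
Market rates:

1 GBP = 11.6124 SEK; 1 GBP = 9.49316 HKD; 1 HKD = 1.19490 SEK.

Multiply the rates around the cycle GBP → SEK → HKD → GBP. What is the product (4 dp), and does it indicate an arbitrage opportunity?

1.0237 (arbitrage exists)

Around GBP → SEK → HKD → GBP: 1 × 11.6124 ÷ 1.19490 ÷ 9.49316 = 1.023716
Product > 1; profitable direction is GBP → SEK → HKD → GBP.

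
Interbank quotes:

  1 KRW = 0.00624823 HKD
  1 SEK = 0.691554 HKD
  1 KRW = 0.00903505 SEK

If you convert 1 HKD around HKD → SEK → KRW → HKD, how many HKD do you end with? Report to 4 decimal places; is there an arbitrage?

Around HKD → SEK → KRW → HKD: 1 ÷ 0.691554 ÷ 0.00903505 × 0.00624823 = 1.000001
Product ≈ 1 (deviation 0.000%, within rounding noise).

1.0000 (no arbitrage)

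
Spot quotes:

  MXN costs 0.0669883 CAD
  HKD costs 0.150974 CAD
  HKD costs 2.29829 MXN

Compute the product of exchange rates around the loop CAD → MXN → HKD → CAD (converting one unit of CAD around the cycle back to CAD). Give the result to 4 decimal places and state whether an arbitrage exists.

0.9806 (arbitrage exists)

Around CAD → MXN → HKD → CAD: 1 ÷ 0.0669883 ÷ 2.29829 × 0.150974 = 0.980615
Product < 1; profitable direction is CAD → HKD → MXN → CAD.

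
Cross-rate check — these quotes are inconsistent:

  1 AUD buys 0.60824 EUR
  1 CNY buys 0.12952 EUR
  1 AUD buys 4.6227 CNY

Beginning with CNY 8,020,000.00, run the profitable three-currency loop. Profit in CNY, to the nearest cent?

Profitable loop is CNY → AUD → EUR → CNY:
CNY 8,020,000.00 ÷ 4.6227 = AUD 1,734,916.82
AUD 1,734,916.82 × 0.60824 = EUR 1,055,245.81
EUR 1,055,245.81 ÷ 0.12952 = CNY 8,147,358.00
Profit = CNY 8,147,358.00 − CNY 8,020,000.00

Profit: CNY 127,358.00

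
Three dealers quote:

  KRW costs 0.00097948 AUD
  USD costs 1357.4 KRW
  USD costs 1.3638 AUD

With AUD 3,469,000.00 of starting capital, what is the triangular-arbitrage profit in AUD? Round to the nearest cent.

Profitable loop is AUD → KRW → USD → AUD:
AUD 3,469,000.00 ÷ 0.00097948 = KRW 3,541,675,175
KRW 3,541,675,175 ÷ 1357.4 = USD 2,609,161.02
USD 2,609,161.02 × 1.3638 = AUD 3,558,373.81
Profit = AUD 3,558,373.81 − AUD 3,469,000.00

Profit: AUD 89,373.81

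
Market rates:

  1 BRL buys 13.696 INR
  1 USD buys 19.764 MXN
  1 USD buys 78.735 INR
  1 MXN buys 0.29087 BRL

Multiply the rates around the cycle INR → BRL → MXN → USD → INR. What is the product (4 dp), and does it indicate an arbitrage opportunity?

1.0000 (no arbitrage)

Around INR → BRL → MXN → USD → INR: 1 ÷ 13.696 ÷ 0.29087 ÷ 19.764 × 78.735 = 1.000001
Product ≈ 1 (deviation 0.000%, within rounding noise).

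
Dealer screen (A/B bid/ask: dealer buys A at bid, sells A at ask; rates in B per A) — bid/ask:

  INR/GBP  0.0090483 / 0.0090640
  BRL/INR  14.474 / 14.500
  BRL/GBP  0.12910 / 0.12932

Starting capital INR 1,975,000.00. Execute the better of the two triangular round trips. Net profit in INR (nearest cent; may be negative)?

Net profit: INR 25,124.20

Best loop INR → GBP → BRL → INR:
INR 1,975,000.00 × 0.0090483 (sell INR at bid) = GBP 17,870.39
GBP 17,870.39 ÷ 0.12932 (buy BRL at ask) = BRL 138,187.38
BRL 138,187.38 × 14.474 (sell BRL at bid) = INR 2,000,124.20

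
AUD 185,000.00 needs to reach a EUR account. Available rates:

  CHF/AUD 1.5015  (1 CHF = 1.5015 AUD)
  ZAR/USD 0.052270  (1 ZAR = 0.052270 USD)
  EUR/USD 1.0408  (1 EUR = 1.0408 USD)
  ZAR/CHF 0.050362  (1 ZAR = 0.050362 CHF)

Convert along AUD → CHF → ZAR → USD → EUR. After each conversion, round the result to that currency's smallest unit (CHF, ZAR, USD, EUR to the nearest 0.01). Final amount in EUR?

AUD 185,000.00 ÷ 1.5015 = CHF 123,210.12
CHF 123,210.12 ÷ 0.050362 = ZAR 2,446,489.81
ZAR 2,446,489.81 × 0.052270 = USD 127,878.02
USD 127,878.02 ÷ 1.0408 = EUR 122,865.12

EUR 122,865.12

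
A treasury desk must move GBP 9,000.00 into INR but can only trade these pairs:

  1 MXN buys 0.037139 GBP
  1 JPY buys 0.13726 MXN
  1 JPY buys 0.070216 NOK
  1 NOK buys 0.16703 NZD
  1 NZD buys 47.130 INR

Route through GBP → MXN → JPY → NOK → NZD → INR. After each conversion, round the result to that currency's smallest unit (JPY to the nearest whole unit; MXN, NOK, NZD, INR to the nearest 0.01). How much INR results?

INR 975,879.44

GBP 9,000.00 ÷ 0.037139 = MXN 242,332.86
MXN 242,332.86 ÷ 0.13726 = JPY 1,765,502
JPY 1,765,502 × 0.070216 = NOK 123,966.49
NOK 123,966.49 × 0.16703 = NZD 20,706.12
NZD 20,706.12 × 47.130 = INR 975,879.44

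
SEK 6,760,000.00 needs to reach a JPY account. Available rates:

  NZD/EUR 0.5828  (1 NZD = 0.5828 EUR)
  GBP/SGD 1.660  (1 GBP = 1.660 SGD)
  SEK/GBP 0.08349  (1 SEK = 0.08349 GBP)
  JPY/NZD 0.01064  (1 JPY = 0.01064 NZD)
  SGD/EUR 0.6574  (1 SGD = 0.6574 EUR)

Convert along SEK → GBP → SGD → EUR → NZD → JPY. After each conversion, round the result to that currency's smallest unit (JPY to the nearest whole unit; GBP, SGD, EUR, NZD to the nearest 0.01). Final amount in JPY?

JPY 99,324,816

SEK 6,760,000.00 × 0.08349 = GBP 564,392.40
GBP 564,392.40 × 1.660 = SGD 936,891.38
SGD 936,891.38 × 0.6574 = EUR 615,912.39
EUR 615,912.39 ÷ 0.5828 = NZD 1,056,816.04
NZD 1,056,816.04 ÷ 0.01064 = JPY 99,324,816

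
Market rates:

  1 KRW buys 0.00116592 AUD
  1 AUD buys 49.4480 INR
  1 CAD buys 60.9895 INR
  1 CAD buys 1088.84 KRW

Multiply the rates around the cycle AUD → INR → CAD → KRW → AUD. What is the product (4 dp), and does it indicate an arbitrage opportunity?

1.0293 (arbitrage exists)

Around AUD → INR → CAD → KRW → AUD: 1 × 49.4480 ÷ 60.9895 × 1088.84 × 0.00116592 = 1.029263
Product > 1; profitable direction is AUD → INR → CAD → KRW → AUD.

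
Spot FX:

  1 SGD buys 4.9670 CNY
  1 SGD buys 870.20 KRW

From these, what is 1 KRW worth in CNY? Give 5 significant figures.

1 KRW ÷ 870.20 = 0.00114916 SGD
0.00114916 SGD × 4.9670 = 0.00570788 CNY

KRW/CNY = 0.0057079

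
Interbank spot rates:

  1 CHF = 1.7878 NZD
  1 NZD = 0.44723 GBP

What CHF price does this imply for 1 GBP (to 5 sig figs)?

GBP/CHF = 1.2507

1 GBP ÷ 0.44723 = 2.23599 NZD
2.23599 NZD ÷ 1.7878 = 1.25069 CHF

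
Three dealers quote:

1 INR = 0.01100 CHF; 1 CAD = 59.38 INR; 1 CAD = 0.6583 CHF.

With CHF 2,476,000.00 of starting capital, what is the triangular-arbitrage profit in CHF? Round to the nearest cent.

Profitable loop is CHF → INR → CAD → CHF:
CHF 2,476,000.00 ÷ 0.01100 = INR 225,090,909.09
INR 225,090,909.09 ÷ 59.38 = CAD 3,790,685.57
CAD 3,790,685.57 × 0.6583 = CHF 2,495,408.31
Profit = CHF 2,495,408.31 − CHF 2,476,000.00

Profit: CHF 19,408.31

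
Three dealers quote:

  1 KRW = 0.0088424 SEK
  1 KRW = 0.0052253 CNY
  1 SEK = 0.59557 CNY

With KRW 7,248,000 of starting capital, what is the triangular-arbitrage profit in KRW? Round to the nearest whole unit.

Profitable loop is KRW → SEK → CNY → KRW:
KRW 7,248,000 × 0.0088424 = SEK 64,089.72
SEK 64,089.72 × 0.59557 = CNY 38,169.91
CNY 38,169.91 ÷ 0.0052253 = KRW 7,304,827
Profit = KRW 7,304,827 − KRW 7,248,000

Profit: KRW 56,827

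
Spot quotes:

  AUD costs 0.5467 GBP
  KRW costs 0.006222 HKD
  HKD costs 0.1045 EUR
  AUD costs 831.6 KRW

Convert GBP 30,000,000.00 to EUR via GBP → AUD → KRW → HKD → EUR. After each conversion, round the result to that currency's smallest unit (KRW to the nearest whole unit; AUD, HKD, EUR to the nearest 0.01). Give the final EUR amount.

GBP 30,000,000.00 ÷ 0.5467 = AUD 54,874,702.76
AUD 54,874,702.76 × 831.6 = KRW 45,633,802,815
KRW 45,633,802,815 × 0.006222 = HKD 283,933,521.11
HKD 283,933,521.11 × 0.1045 = EUR 29,671,052.96

EUR 29,671,052.96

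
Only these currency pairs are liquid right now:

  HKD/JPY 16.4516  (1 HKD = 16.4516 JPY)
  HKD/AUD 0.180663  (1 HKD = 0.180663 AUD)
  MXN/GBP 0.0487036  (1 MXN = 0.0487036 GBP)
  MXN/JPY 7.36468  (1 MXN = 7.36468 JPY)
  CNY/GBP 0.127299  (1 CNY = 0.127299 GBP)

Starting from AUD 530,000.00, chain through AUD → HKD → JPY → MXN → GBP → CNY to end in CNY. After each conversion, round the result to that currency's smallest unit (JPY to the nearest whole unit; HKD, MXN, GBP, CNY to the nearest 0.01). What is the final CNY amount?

AUD 530,000.00 ÷ 0.180663 = HKD 2,933,638.87
HKD 2,933,638.87 × 16.4516 = JPY 48,263,053
JPY 48,263,053 ÷ 7.36468 = MXN 6,553,312.97
MXN 6,553,312.97 × 0.0487036 = GBP 319,169.93
GBP 319,169.93 ÷ 0.127299 = CNY 2,507,246.17

CNY 2,507,246.17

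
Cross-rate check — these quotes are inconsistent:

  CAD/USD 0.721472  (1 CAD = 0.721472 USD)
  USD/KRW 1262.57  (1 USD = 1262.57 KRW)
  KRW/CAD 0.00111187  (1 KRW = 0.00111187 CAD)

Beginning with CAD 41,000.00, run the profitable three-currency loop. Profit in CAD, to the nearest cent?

Profitable loop is CAD → USD → KRW → CAD:
CAD 41,000.00 × 0.721472 = USD 29,580.35
USD 29,580.35 × 1262.57 = KRW 37,347,265
KRW 37,347,265 × 0.00111187 = CAD 41,525.30
Profit = CAD 41,525.30 − CAD 41,000.00

Profit: CAD 525.30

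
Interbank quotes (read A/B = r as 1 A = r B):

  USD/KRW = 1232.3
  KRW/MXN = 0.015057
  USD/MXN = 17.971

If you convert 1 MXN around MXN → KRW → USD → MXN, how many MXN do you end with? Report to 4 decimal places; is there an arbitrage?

0.9685 (arbitrage exists)

Around MXN → KRW → USD → MXN: 1 ÷ 0.015057 ÷ 1232.3 × 17.971 = 0.968540
Product < 1; profitable direction is MXN → USD → KRW → MXN.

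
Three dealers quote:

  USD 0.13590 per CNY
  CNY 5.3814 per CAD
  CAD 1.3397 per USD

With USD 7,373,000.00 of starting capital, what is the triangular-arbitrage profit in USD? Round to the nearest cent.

Profit: USD 152,267.55

Profitable loop is USD → CNY → CAD → USD:
USD 7,373,000.00 ÷ 0.13590 = CNY 54,253,127.30
CNY 54,253,127.30 ÷ 5.3814 = CAD 10,081,600.94
CAD 10,081,600.94 ÷ 1.3397 = USD 7,525,267.55
Profit = USD 7,525,267.55 − USD 7,373,000.00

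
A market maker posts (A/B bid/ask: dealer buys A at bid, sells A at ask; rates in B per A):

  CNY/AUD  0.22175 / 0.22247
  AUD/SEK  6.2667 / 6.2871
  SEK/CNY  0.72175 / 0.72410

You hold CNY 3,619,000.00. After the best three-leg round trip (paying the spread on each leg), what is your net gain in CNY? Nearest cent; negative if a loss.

Net profit: CNY 10,759.99

Best loop CNY → AUD → SEK → CNY:
CNY 3,619,000.00 × 0.22175 (sell CNY at bid) = AUD 802,513.25
AUD 802,513.25 × 6.2667 (sell AUD at bid) = SEK 5,029,109.78
SEK 5,029,109.78 × 0.72175 (sell SEK at bid) = CNY 3,629,759.99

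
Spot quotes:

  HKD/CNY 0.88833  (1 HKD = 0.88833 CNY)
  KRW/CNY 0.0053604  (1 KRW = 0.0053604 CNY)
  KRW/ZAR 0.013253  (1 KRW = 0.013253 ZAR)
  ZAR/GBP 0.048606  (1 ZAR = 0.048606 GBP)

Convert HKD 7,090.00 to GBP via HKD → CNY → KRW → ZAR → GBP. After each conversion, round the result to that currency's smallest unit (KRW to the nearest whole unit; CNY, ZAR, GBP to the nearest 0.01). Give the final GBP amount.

HKD 7,090.00 × 0.88833 = CNY 6,298.26
CNY 6,298.26 ÷ 0.0053604 = KRW 1,174,961
KRW 1,174,961 × 0.013253 = ZAR 15,571.76
ZAR 15,571.76 × 0.048606 = GBP 756.88

GBP 756.88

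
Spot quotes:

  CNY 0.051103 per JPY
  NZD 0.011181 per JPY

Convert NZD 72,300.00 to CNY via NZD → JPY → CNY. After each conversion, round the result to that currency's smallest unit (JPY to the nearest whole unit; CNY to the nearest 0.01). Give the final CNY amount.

NZD 72,300.00 ÷ 0.011181 = JPY 6,466,327
JPY 6,466,327 × 0.051103 = CNY 330,448.71

CNY 330,448.71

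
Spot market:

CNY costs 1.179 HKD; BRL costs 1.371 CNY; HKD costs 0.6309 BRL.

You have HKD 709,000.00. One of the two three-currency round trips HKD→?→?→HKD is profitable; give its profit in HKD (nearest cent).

Profitable loop is HKD → BRL → CNY → HKD:
HKD 709,000.00 × 0.6309 = BRL 447,308.10
BRL 447,308.10 × 1.371 = CNY 613,259.41
CNY 613,259.41 × 1.179 = HKD 723,032.84
Profit = HKD 723,032.84 − HKD 709,000.00

Profit: HKD 14,032.84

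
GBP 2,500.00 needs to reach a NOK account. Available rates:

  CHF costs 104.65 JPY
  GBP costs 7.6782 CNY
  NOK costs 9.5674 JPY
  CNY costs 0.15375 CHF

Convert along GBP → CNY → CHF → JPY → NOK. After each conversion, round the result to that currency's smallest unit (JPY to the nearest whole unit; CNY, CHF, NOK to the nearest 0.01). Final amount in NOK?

GBP 2,500.00 × 7.6782 = CNY 19,195.50
CNY 19,195.50 × 0.15375 = CHF 2,951.31
CHF 2,951.31 × 104.65 = JPY 308,855
JPY 308,855 ÷ 9.5674 = NOK 32,282.02

NOK 32,282.02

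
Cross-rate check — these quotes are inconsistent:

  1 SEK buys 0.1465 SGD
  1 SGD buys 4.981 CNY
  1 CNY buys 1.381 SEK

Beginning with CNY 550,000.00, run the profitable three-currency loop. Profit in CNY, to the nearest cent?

Profit: CNY 4,256.17

Profitable loop is CNY → SEK → SGD → CNY:
CNY 550,000.00 × 1.381 = SEK 759,550.00
SEK 759,550.00 × 0.1465 = SGD 111,274.07
SGD 111,274.07 × 4.981 = CNY 554,256.17
Profit = CNY 554,256.17 − CNY 550,000.00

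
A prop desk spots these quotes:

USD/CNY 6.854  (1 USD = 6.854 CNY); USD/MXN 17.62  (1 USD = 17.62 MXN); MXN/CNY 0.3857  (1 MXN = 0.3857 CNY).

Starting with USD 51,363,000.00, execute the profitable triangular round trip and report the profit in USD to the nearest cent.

Profit: USD 438,094.87

Profitable loop is USD → CNY → MXN → USD:
USD 51,363,000.00 × 6.854 = CNY 352,042,002.00
CNY 352,042,002.00 ÷ 0.3857 = MXN 912,735,291.68
MXN 912,735,291.68 ÷ 17.62 = USD 51,801,094.87
Profit = USD 51,801,094.87 − USD 51,363,000.00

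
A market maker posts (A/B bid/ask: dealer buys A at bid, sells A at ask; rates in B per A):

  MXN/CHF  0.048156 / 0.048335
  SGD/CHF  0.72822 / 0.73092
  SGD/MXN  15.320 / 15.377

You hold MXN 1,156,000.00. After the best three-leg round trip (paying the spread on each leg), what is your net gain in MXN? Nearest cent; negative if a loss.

Best loop MXN → CHF → SGD → MXN:
MXN 1,156,000.00 × 0.048156 (sell MXN at bid) = CHF 55,668.34
CHF 55,668.34 ÷ 0.73092 (buy SGD at ask) = SGD 76,162.01
SGD 76,162.01 × 15.320 (sell SGD at bid) = MXN 1,166,801.99

Net profit: MXN 10,801.99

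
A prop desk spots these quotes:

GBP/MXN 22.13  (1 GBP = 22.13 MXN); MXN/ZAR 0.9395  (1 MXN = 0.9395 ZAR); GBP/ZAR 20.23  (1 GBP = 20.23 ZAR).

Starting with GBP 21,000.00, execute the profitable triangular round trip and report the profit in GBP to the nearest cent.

Profit: GBP 582.49

Profitable loop is GBP → MXN → ZAR → GBP:
GBP 21,000.00 × 22.13 = MXN 464,730.00
MXN 464,730.00 × 0.9395 = ZAR 436,613.84
ZAR 436,613.84 ÷ 20.23 = GBP 21,582.49
Profit = GBP 21,582.49 − GBP 21,000.00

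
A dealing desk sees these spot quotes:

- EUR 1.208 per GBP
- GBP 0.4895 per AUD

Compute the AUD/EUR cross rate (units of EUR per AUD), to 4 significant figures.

1 AUD × 0.4895 = 0.4895 GBP
0.4895 GBP × 1.208 = 0.591316 EUR

AUD/EUR = 0.5913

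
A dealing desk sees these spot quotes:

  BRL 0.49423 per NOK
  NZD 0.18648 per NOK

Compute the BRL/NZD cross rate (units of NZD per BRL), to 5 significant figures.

1 BRL ÷ 0.49423 = 2.02335 NOK
2.02335 NOK × 0.18648 = 0.377314 NZD

BRL/NZD = 0.37731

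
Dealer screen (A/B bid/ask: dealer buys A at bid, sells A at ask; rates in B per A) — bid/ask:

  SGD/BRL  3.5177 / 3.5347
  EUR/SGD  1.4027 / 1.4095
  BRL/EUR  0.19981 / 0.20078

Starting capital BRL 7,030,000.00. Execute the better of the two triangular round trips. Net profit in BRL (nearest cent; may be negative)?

Best loop BRL → SGD → EUR → BRL:
BRL 7,030,000.00 ÷ 3.5347 (buy SGD at ask) = SGD 1,988,853.37
SGD 1,988,853.37 ÷ 1.4095 (buy EUR at ask) = EUR 1,411,034.67
EUR 1,411,034.67 ÷ 0.20078 (buy BRL at ask) = BRL 7,027,765.07

Net result: BRL -2,234.93 (no profitable arbitrage after spreads)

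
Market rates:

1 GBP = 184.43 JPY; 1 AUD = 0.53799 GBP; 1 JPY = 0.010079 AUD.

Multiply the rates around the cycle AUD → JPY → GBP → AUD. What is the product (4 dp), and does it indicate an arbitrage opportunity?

0.9999 (no arbitrage)

Around AUD → JPY → GBP → AUD: 1 ÷ 0.010079 ÷ 184.43 ÷ 0.53799 = 0.999947
Product ≈ 1 (deviation 0.005%, within rounding noise).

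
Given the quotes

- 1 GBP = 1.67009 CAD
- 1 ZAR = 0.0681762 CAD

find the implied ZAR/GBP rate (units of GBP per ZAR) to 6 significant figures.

ZAR/GBP = 0.0408219

1 ZAR × 0.0681762 = 0.0681762 CAD
0.0681762 CAD ÷ 1.67009 = 0.0408219 GBP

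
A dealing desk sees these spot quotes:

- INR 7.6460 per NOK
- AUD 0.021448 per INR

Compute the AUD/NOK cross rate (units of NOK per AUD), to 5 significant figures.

1 AUD ÷ 0.021448 = 46.6244 INR
46.6244 INR ÷ 7.6460 = 6.09788 NOK

AUD/NOK = 6.0979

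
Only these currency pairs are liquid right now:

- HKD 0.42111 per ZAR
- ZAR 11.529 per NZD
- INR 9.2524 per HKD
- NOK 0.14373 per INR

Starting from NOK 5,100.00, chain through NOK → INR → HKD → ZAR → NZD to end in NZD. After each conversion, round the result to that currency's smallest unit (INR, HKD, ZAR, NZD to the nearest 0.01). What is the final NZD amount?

NOK 5,100.00 ÷ 0.14373 = INR 35,483.20
INR 35,483.20 ÷ 9.2524 = HKD 3,835.03
HKD 3,835.03 ÷ 0.42111 = ZAR 9,106.96
ZAR 9,106.96 ÷ 11.529 = NZD 789.92

NZD 789.92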